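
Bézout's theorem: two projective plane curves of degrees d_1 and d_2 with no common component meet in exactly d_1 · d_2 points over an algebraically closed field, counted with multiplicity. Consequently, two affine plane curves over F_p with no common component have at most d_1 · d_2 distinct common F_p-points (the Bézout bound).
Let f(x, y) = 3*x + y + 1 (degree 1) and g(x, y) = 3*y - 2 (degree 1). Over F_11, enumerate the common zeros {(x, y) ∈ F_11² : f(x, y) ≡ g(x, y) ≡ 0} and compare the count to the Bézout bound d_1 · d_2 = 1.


Common zeros: {(8, 8)}; count = 1; Bézout bound = 1.

deg(f) = 1, deg(g) = 1, so Bézout bound = 1.
Scan x ∈ F_11. For each x, list the y ∈ F_11 with f(x, y) ≡ 0 and those with g(x, y) ≡ 0 (mod 11); the common zeros in that column are the intersection.
  x = 0: f ≡ 0 at y ∈ {10}; g ≡ 0 at y ∈ {8}; common: ∅.
  x = 1: f ≡ 0 at y ∈ {7}; g ≡ 0 at y ∈ {8}; common: ∅.
  x = 2: f ≡ 0 at y ∈ {4}; g ≡ 0 at y ∈ {8}; common: ∅.
  x = 3: f ≡ 0 at y ∈ {1}; g ≡ 0 at y ∈ {8}; common: ∅.
  x = 4: f ≡ 0 at y ∈ {9}; g ≡ 0 at y ∈ {8}; common: ∅.
  x = 5: f ≡ 0 at y ∈ {6}; g ≡ 0 at y ∈ {8}; common: ∅.
  x = 6: f ≡ 0 at y ∈ {3}; g ≡ 0 at y ∈ {8}; common: ∅.
  x = 7: f ≡ 0 at y ∈ {0}; g ≡ 0 at y ∈ {8}; common: ∅.
  x = 8: f ≡ 0 at y ∈ {8}; g ≡ 0 at y ∈ {8}; common: {8}.
  x = 9: f ≡ 0 at y ∈ {5}; g ≡ 0 at y ∈ {8}; common: ∅.
  x = 10: f ≡ 0 at y ∈ {2}; g ≡ 0 at y ∈ {8}; common: ∅.
Collecting: common zeros = {(8, 8)}, so the count is 1.
Comparison with the Bézout bound: 1 ≤ 1 = deg(f)·deg(g), as expected for curves with no common component (the bound is attained).


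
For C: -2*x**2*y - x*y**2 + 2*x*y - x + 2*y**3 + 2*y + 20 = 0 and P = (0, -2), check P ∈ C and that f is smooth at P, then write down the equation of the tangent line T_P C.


Tangent line at P: -9*x + 26*y + 52 = 0.

Step 1: f(0, -2) = 0, so P lies on C.
Step 2: partial derivatives
  f_x(x, y) = -4*x*y - y**2 + 2*y - 1, f_y(x, y) = -2*x**2 - 2*x*y + 2*x + 6*y**2 + 2.
  f_x(P) = -9, f_y(P) = 26 (gradient nonzero, so P is smooth).
Step 3: tangent line at P: -9·(x − 0) + 26·(y − -2) = 0.
Expanding: -9*x + 26*y + 52 = 0.


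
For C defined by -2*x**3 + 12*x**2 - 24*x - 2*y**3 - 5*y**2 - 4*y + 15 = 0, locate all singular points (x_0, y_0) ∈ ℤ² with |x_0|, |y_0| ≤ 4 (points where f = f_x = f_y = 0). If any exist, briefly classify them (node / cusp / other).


Singular points: {(2, -1)}; classification: cusp.

Compute partial derivatives:
  f_x = -6*x**2 + 24*x - 24.
  f_y = -6*y**2 - 10*y - 4.
Scan x_0 ∈ {−4, ..., 4}. For each x_0, f_y(x_0, y) is a polynomial in y; find its integer roots y ∈ {−4, ..., 4}, then test f_x and f at those candidates.
  x = -4: f_y(-4, y) = -6*y**2 - 10*y - 4; vanishes at y ∈ {-1}. (-4, -1): f_x = -216 ≠ 0.
  x = -3: f_y(-3, y) = -6*y**2 - 10*y - 4; vanishes at y ∈ {-1}. (-3, -1): f_x = -150 ≠ 0.
  x = -2: f_y(-2, y) = -6*y**2 - 10*y - 4; vanishes at y ∈ {-1}. (-2, -1): f_x = -96 ≠ 0.
  x = -1: f_y(-1, y) = -6*y**2 - 10*y - 4; vanishes at y ∈ {-1}. (-1, -1): f_x = -54 ≠ 0.
  x = 0: f_y(0, y) = -6*y**2 - 10*y - 4; vanishes at y ∈ {-1}. (0, -1): f_x = -24 ≠ 0.
  x = 1: f_y(1, y) = -6*y**2 - 10*y - 4; vanishes at y ∈ {-1}. (1, -1): f_x = -6 ≠ 0.
  x = 2: f_y(2, y) = -6*y**2 - 10*y - 4; vanishes at y ∈ {-1}. (2, -1): f_x = 0, f = 0 — SINGULAR.
  x = 3: f_y(3, y) = -6*y**2 - 10*y - 4; vanishes at y ∈ {-1}. (3, -1): f_x = -6 ≠ 0.
  x = 4: f_y(4, y) = -6*y**2 - 10*y - 4; vanishes at y ∈ {-1}. (4, -1): f_x = -24 ≠ 0.
Only singular point on the grid: (2, -1).
Classify: substitute x = 2 + u, y = -1 + v and expand: f = -2*u**3 - 2*v**3 + v**2.
No constant or linear terms (consistent with a singular point). Quadratic part: v**2. Cubic part: -2*u**3 - 2*v**3.
The quadratic part v**2 is a perfect square, so there is a single (double) tangent line v = 0, i.e. y = -1. Restricting the cubic part to that line (v = 0) leaves -2*u**3 ≠ 0, so f is not divisible by v and the branch is v² ≈ 2*u**3 to lowest order — this is a cusp.
Classification: cusp.


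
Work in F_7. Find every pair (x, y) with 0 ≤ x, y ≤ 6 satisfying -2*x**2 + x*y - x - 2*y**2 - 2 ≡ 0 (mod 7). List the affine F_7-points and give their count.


Affine F_7-points: {(3, 6)}; count = 1.

For each of the 49 pairs (x, y) ∈ F_7², evaluate f(x, y) mod 7. Record the zeros.
  x = 0: [0↦5, 1↦3, 2↦4, 3↦1, 4↦1, 5↦4, 6↦3]  zeros at y ∈ ∅
  x = 1: [0↦2, 1↦1, 2↦3, 3↦1, 4↦2, 5↦6, 6↦6]  zeros at y ∈ ∅
  x = 2: [0↦2, 1↦2, 2↦5, 3↦4, 4↦6, 5↦4, 6↦5]  zeros at y ∈ ∅
  x = 3: [0↦5, 1↦6, 2↦3, 3↦3, 4↦6, 5↦5, 6↦0]  zeros at y ∈ {6}
  x = 4: [0↦4, 1↦6, 2↦4, 3↦5, 4↦2, 5↦2, 6↦5]  zeros at y ∈ ∅
  x = 5: [0↦6, 1↦2, 2↦1, 3↦3, 4↦1, 5↦2, 6↦6]  zeros at y ∈ ∅
  x = 6: [0↦4, 1↦1, 2↦1, 3↦4, 4↦3, 5↦5, 6↦3]  zeros at y ∈ ∅
Collecting zeros: affine points = {(3, 6)}.
Total count |C(F_7)_aff| = 1.


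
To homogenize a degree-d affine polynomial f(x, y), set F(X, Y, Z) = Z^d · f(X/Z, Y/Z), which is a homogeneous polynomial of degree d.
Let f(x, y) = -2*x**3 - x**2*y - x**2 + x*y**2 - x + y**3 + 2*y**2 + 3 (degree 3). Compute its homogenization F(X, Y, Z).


F(X, Y, Z) = -2*X**3 - X**2*Y - X**2*Z + X*Y**2 - X*Z**2 + Y**3 + 2*Y**2*Z + 3*Z**3

deg(f) = 3.
Substitute x = X/Z, y = Y/Z into f, then multiply by Z^3.
  monomial -2·x^3·y^0 ↦ -2·X^3·Y^0·Z^0.
  monomial -1·x^2·y^1 ↦ -1·X^2·Y^1·Z^0.
  monomial -1·x^2·y^0 ↦ -1·X^2·Y^0·Z^1.
  monomial 1·x^1·y^2 ↦ 1·X^1·Y^2·Z^0.
  monomial -1·x^1·y^0 ↦ -1·X^1·Y^0·Z^2.
  monomial 1·x^0·y^3 ↦ 1·X^0·Y^3·Z^0.
  monomial 2·x^0·y^2 ↦ 2·X^0·Y^2·Z^1.
  monomial 3·x^0·y^0 ↦ 3·X^0·Y^0·Z^3.
Collecting: F(X, Y, Z) = -2*X**3 - X**2*Y - X**2*Z + X*Y**2 - X*Z**2 + Y**3 + 2*Y**2*Z + 3*Z**3.


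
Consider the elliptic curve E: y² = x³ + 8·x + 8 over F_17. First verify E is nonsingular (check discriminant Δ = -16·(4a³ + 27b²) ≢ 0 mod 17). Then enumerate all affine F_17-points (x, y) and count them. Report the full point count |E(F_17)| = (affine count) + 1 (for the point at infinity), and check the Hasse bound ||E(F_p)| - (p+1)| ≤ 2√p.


Affine points = {(0, 5), (0, 12), (1, 0), (2, 7), (2, 10), (3, 5), (3, 12), (4, 6), (4, 11), (6, 0), (7, 4), (7, 13), (10, 0), (11, 4), (11, 13), (12, 8), (12, 9), (14, 5), (14, 12), (15, 1), (15, 16), (16, 4), (16, 13)}; affine count = 23; |E(F_17)| = 24.

Discriminant check: Δ ∝ 4a³ + 27b² = 4·8³ + 27·8² = 4·512 + 27·64 ≡ 2 (mod 17). Nonzero ⇒ E is nonsingular.
For each x ∈ F_17, compute rhs = x³ + 8·x + 8 mod 17, then count y ∈ F_17 with y² ≡ rhs.
  x = 0: rhs = 8, matching y values: 5, 12 (2 points).
  x = 1: rhs = 0, matching y values: 0 (1 points).
  x = 2: rhs = 15, matching y values: 7, 10 (2 points).
  x = 3: rhs = 8, matching y values: 5, 12 (2 points).
  x = 4: rhs = 2, matching y values: 6, 11 (2 points).
  x = 5: rhs = 3, matching y values: none (0 points).
  x = 6: rhs = 0, matching y values: 0 (1 points).
  x = 7: rhs = 16, matching y values: 4, 13 (2 points).
  x = 8: rhs = 6, matching y values: none (0 points).
  x = 9: rhs = 10, matching y values: none (0 points).
  x = 10: rhs = 0, matching y values: 0 (1 points).
  x = 11: rhs = 16, matching y values: 4, 13 (2 points).
  x = 12: rhs = 13, matching y values: 8, 9 (2 points).
  x = 13: rhs = 14, matching y values: none (0 points).
  x = 14: rhs = 8, matching y values: 5, 12 (2 points).
  x = 15: rhs = 1, matching y values: 1, 16 (2 points).
  x = 16: rhs = 16, matching y values: 4, 13 (2 points).
Total affine count: 23.
Full point count |E(F_17)| = 23 + 1 = 24.
Hasse bound: |24 − (17+1)| = |6| = 6 ≤ 2√17 ≈ 8.2462 ✓.


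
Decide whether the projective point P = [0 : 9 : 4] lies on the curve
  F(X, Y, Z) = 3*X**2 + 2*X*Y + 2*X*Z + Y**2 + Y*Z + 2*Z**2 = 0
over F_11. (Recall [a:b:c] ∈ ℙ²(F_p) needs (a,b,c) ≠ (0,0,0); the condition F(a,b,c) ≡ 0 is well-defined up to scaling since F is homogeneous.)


F(0,9,4) ≡ 6 (mod 11); P is NOT on the curve.

Evaluate F(0, 9, 4) term-by-term (mod 11).
  3*X**2 ↦ 3·0·1·1 = 0
  2*X*Y ↦ 2·0·9·1 = 0
  2*X*Z ↦ 2·0·1·4 = 0
  Y**2 ↦ 1·1·81·1 = 81
  Y*Z ↦ 1·1·9·4 = 36
  2*Z**2 ↦ 2·1·1·16 = 32
Sum: F(0, 9, 4) = (0) + (0) + (0) + (81) + (36) + (32) = 149.
Reducing mod 11: 149 ≡ 6 (mod 11).
Since F(a, b, c) ≡ 6 ≠ 0 (mod 11), P does NOT lie on the curve.


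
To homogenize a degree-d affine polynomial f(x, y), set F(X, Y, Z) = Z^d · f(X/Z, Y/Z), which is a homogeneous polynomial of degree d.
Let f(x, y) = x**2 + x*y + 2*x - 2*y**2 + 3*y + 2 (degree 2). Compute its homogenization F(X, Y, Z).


F(X, Y, Z) = X**2 + X*Y + 2*X*Z - 2*Y**2 + 3*Y*Z + 2*Z**2

deg(f) = 2.
Substitute x = X/Z, y = Y/Z into f, then multiply by Z^2.
  monomial 1·x^2·y^0 ↦ 1·X^2·Y^0·Z^0.
  monomial 1·x^1·y^1 ↦ 1·X^1·Y^1·Z^0.
  monomial 2·x^1·y^0 ↦ 2·X^1·Y^0·Z^1.
  monomial -2·x^0·y^2 ↦ -2·X^0·Y^2·Z^0.
  monomial 3·x^0·y^1 ↦ 3·X^0·Y^1·Z^1.
  monomial 2·x^0·y^0 ↦ 2·X^0·Y^0·Z^2.
Collecting: F(X, Y, Z) = X**2 + X*Y + 2*X*Z - 2*Y**2 + 3*Y*Z + 2*Z**2.


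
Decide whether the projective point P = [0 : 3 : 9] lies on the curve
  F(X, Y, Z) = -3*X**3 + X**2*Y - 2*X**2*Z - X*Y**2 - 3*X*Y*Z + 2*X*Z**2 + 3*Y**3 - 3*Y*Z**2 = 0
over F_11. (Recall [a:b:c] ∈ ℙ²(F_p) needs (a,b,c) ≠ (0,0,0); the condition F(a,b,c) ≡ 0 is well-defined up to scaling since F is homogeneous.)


F(0,3,9) ≡ 1 (mod 11); P is NOT on the curve.

Evaluate F(0, 3, 9) term-by-term (mod 11).
  -3*X**3 ↦ -3·0·1·1 = 0
  X**2*Y ↦ 1·0·3·1 = 0
  -2*X**2*Z ↦ -2·0·1·9 = 0
  -X*Y**2 ↦ -1·0·9·1 = 0
  -3*X*Y*Z ↦ -3·0·3·9 = 0
  2*X*Z**2 ↦ 2·0·1·81 = 0
  3*Y**3 ↦ 3·1·27·1 = 81
  -3*Y*Z**2 ↦ -3·1·3·81 = -729
Sum: F(0, 3, 9) = (0) + (0) + (0) + (0) + (0) + (0) + (81) + (-729) = -648.
Reducing mod 11: -648 ≡ 1 (mod 11).
Since F(a, b, c) ≡ 1 ≠ 0 (mod 11), P does NOT lie on the curve.


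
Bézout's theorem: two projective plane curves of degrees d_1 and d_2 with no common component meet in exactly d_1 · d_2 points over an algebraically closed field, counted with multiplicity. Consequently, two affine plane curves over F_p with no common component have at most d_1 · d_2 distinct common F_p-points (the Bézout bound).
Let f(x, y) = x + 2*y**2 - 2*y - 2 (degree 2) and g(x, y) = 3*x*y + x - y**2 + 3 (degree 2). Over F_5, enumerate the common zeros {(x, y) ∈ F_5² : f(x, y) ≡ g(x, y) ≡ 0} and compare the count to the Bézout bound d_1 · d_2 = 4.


Common zeros: {(2, 0), (2, 1), (3, 2)}; count = 3; Bézout bound = 4.

deg(f) = 2, deg(g) = 2, so Bézout bound = 4.
Scan x ∈ F_5. For each x, list the y ∈ F_5 with f(x, y) ≡ 0 and those with g(x, y) ≡ 0 (mod 5); the common zeros in that column are the intersection.
  x = 0: f ≡ 0 at y ∈ {3}; g ≡ 0 at y ∈ ∅; common: ∅.
  x = 1: f ≡ 0 at y ∈ ∅; g ≡ 0 at y ∈ {4}; common: ∅.
  x = 2: f ≡ 0 at y ∈ {0, 1}; g ≡ 0 at y ∈ {0, 1}; common: {0, 1}.
  x = 3: f ≡ 0 at y ∈ {2, 4}; g ≡ 0 at y ∈ {2}; common: {2}.
  x = 4: f ≡ 0 at y ∈ ∅; g ≡ 0 at y ∈ ∅; common: ∅.
Collecting: common zeros = {(2, 0), (2, 1), (3, 2)}, so the count is 3.
Comparison with the Bézout bound: 3 ≤ 4 = deg(f)·deg(g), as expected for curves with no common component (the affine F_5-count falls short of the bound because intersections may lie at infinity, over extension fields, or carry multiplicity).


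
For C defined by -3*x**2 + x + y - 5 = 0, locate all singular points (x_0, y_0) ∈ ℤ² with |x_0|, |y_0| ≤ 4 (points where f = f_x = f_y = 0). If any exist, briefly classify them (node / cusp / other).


No singular points in the scanned grid; C is smooth there.

Compute partial derivatives:
  f_x = 1 - 6*x.
  f_y = 1.
f_y = 1 is a nonzero constant, so f_y never vanishes: no point (x, y) can satisfy f = f_x = f_y = 0. In particular no (x, y) ∈ {−4, ..., 4}² is singular; the curve is smooth.


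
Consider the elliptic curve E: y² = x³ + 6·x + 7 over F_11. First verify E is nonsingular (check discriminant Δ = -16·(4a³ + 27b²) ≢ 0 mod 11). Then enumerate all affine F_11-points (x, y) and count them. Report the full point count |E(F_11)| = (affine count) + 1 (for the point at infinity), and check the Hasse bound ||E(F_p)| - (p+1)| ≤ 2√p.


Affine points = {(1, 5), (1, 6), (2, 4), (2, 7), (9, 3), (9, 8), (10, 0)}; affine count = 7; |E(F_11)| = 8.

Discriminant check: Δ ∝ 4a³ + 27b² = 4·6³ + 27·7² = 4·216 + 27·49 ≡ 9 (mod 11). Nonzero ⇒ E is nonsingular.
For each x ∈ F_11, compute rhs = x³ + 6·x + 7 mod 11, then count y ∈ F_11 with y² ≡ rhs.
  x = 0: rhs = 7, matching y values: none (0 points).
  x = 1: rhs = 3, matching y values: 5, 6 (2 points).
  x = 2: rhs = 5, matching y values: 4, 7 (2 points).
  x = 3: rhs = 8, matching y values: none (0 points).
  x = 4: rhs = 7, matching y values: none (0 points).
  x = 5: rhs = 8, matching y values: none (0 points).
  x = 6: rhs = 6, matching y values: none (0 points).
  x = 7: rhs = 7, matching y values: none (0 points).
  x = 8: rhs = 6, matching y values: none (0 points).
  x = 9: rhs = 9, matching y values: 3, 8 (2 points).
  x = 10: rhs = 0, matching y values: 0 (1 points).
Total affine count: 7.
Full point count |E(F_11)| = 7 + 1 = 8.
Hasse bound: |8 − (11+1)| = |-4| = 4 ≤ 2√11 ≈ 6.6332 ✓.


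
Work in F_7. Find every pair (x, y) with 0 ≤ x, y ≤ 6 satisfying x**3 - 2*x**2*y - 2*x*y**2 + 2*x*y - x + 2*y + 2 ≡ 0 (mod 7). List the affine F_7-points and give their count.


Affine F_7-points: {(0, 6), (4, 2), (4, 4), (6, 3), (6, 5)}; count = 5.

For each of the 49 pairs (x, y) ∈ F_7², evaluate f(x, y) mod 7. Record the zeros.
  x = 0: [0↦2, 1↦4, 2↦6, 3↦1, 4↦3, 5↦5, 6↦0]  zeros at y ∈ {6}
  x = 1: [0↦2, 1↦2, 2↦5, 3↦4, 4↦6, 5↦4, 6↦5]  zeros at y ∈ ∅
  x = 2: [0↦1, 1↦2, 2↦2, 3↦1, 4↦6, 5↦3, 6↦6]  zeros at y ∈ ∅
  x = 3: [0↦5, 1↦3, 2↦3, 3↦5, 4↦2, 5↦1, 6↦2]  zeros at y ∈ ∅
  x = 4: [0↦6, 1↦4, 2↦0, 3↦1, 4↦0, 5↦4, 6↦6]  zeros at y ∈ {2, 4}
  x = 5: [0↦3, 1↦4, 2↦6, 3↦2, 4↦6, 5↦4, 6↦3]  zeros at y ∈ ∅
  x = 6: [0↦2, 1↦2, 2↦6, 3↦0, 4↦5, 5↦0, 6↦6]  zeros at y ∈ {3, 5}
Collecting zeros: affine points = {(0, 6), (4, 2), (4, 4), (6, 3), (6, 5)}.
Total count |C(F_7)_aff| = 5.


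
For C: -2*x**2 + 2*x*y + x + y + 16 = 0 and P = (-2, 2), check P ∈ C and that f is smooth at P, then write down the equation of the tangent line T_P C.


Tangent line at P: 13*x - 3*y + 32 = 0.

Step 1: f(-2, 2) = 0, so P lies on C.
Step 2: partial derivatives
  f_x(x, y) = -4*x + 2*y + 1, f_y(x, y) = 2*x + 1.
  f_x(P) = 13, f_y(P) = -3 (gradient nonzero, so P is smooth).
Step 3: tangent line at P: 13·(x − -2) + -3·(y − 2) = 0.
Expanding: 13*x - 3*y + 32 = 0.


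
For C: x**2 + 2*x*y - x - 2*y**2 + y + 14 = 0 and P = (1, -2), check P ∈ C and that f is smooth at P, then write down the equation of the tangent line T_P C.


Tangent line at P: -3*x + 11*y + 25 = 0.

Step 1: f(1, -2) = 0, so P lies on C.
Step 2: partial derivatives
  f_x(x, y) = 2*x + 2*y - 1, f_y(x, y) = 2*x - 4*y + 1.
  f_x(P) = -3, f_y(P) = 11 (gradient nonzero, so P is smooth).
Step 3: tangent line at P: -3·(x − 1) + 11·(y − -2) = 0.
Expanding: -3*x + 11*y + 25 = 0.


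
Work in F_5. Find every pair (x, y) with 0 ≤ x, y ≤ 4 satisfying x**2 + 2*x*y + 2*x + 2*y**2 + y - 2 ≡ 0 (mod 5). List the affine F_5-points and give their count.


Affine F_5-points: {(1, 2), (1, 4), (3, 2), (4, 4)}; count = 4.

For each of the 25 pairs (x, y) ∈ F_5², evaluate f(x, y) mod 5. Record the zeros.
  x = 0: [0↦3, 1↦1, 2↦3, 3↦4, 4↦4]  zeros at y ∈ ∅
  x = 1: [0↦1, 1↦1, 2↦0, 3↦3, 4↦0]  zeros at y ∈ {2, 4}
  x = 2: [0↦1, 1↦3, 2↦4, 3↦4, 4↦3]  zeros at y ∈ ∅
  x = 3: [0↦3, 1↦2, 2↦0, 3↦2, 4↦3]  zeros at y ∈ {2}
  x = 4: [0↦2, 1↦3, 2↦3, 3↦2, 4↦0]  zeros at y ∈ {4}
Collecting zeros: affine points = {(1, 2), (1, 4), (3, 2), (4, 4)}.
Total count |C(F_5)_aff| = 4.


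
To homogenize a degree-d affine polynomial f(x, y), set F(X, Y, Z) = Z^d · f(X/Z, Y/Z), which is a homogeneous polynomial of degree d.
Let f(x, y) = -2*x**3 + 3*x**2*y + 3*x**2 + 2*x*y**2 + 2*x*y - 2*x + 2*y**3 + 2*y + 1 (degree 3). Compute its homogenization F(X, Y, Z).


F(X, Y, Z) = -2*X**3 + 3*X**2*Y + 3*X**2*Z + 2*X*Y**2 + 2*X*Y*Z - 2*X*Z**2 + 2*Y**3 + 2*Y*Z**2 + Z**3

deg(f) = 3.
Substitute x = X/Z, y = Y/Z into f, then multiply by Z^3.
  monomial -2·x^3·y^0 ↦ -2·X^3·Y^0·Z^0.
  monomial 3·x^2·y^1 ↦ 3·X^2·Y^1·Z^0.
  monomial 3·x^2·y^0 ↦ 3·X^2·Y^0·Z^1.
  monomial 2·x^1·y^2 ↦ 2·X^1·Y^2·Z^0.
  monomial 2·x^1·y^1 ↦ 2·X^1·Y^1·Z^1.
  monomial -2·x^1·y^0 ↦ -2·X^1·Y^0·Z^2.
  monomial 2·x^0·y^3 ↦ 2·X^0·Y^3·Z^0.
  monomial 2·x^0·y^1 ↦ 2·X^0·Y^1·Z^2.
  monomial 1·x^0·y^0 ↦ 1·X^0·Y^0·Z^3.
Collecting: F(X, Y, Z) = -2*X**3 + 3*X**2*Y + 3*X**2*Z + 2*X*Y**2 + 2*X*Y*Z - 2*X*Z**2 + 2*Y**3 + 2*Y*Z**2 + Z**3.


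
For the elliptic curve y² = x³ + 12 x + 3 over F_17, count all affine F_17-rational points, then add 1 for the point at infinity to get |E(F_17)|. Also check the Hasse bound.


Affine points = {(1, 4), (1, 13), (2, 1), (2, 16), (3, 7), (3, 10), (4, 8), (4, 9), (5, 1), (5, 16), (6, 6), (6, 11), (8, 4), (8, 13), (10, 1), (10, 16), (11, 2), (11, 15), (14, 5), (14, 12)}; affine count = 20; |E(F_17)| = 21.

Discriminant check: Δ ∝ 4a³ + 27b² = 4·12³ + 27·3² = 4·1728 + 27·9 ≡ 15 (mod 17). Nonzero ⇒ E is nonsingular.
For each x ∈ F_17, compute rhs = x³ + 12·x + 3 mod 17, then count y ∈ F_17 with y² ≡ rhs.
  x = 0: rhs = 3, matching y values: none (0 points).
  x = 1: rhs = 16, matching y values: 4, 13 (2 points).
  x = 2: rhs = 1, matching y values: 1, 16 (2 points).
  x = 3: rhs = 15, matching y values: 7, 10 (2 points).
  x = 4: rhs = 13, matching y values: 8, 9 (2 points).
  x = 5: rhs = 1, matching y values: 1, 16 (2 points).
  x = 6: rhs = 2, matching y values: 6, 11 (2 points).
  x = 7: rhs = 5, matching y values: none (0 points).
  x = 8: rhs = 16, matching y values: 4, 13 (2 points).
  x = 9: rhs = 7, matching y values: none (0 points).
  x = 10: rhs = 1, matching y values: 1, 16 (2 points).
  x = 11: rhs = 4, matching y values: 2, 15 (2 points).
  x = 12: rhs = 5, matching y values: none (0 points).
  x = 13: rhs = 10, matching y values: none (0 points).
  x = 14: rhs = 8, matching y values: 5, 12 (2 points).
  x = 15: rhs = 5, matching y values: none (0 points).
  x = 16: rhs = 7, matching y values: none (0 points).
Total affine count: 20.
Full point count |E(F_17)| = 20 + 1 = 21.
Hasse bound: |21 − (17+1)| = |3| = 3 ≤ 2√17 ≈ 8.2462 ✓.


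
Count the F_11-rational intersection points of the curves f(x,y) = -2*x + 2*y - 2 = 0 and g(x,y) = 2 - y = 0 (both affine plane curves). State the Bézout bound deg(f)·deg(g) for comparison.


Common zeros: {(1, 2)}; count = 1; Bézout bound = 1.

deg(f) = 1, deg(g) = 1, so Bézout bound = 1.
Scan x ∈ F_11. For each x, list the y ∈ F_11 with f(x, y) ≡ 0 and those with g(x, y) ≡ 0 (mod 11); the common zeros in that column are the intersection.
  x = 0: f ≡ 0 at y ∈ {1}; g ≡ 0 at y ∈ {2}; common: ∅.
  x = 1: f ≡ 0 at y ∈ {2}; g ≡ 0 at y ∈ {2}; common: {2}.
  x = 2: f ≡ 0 at y ∈ {3}; g ≡ 0 at y ∈ {2}; common: ∅.
  x = 3: f ≡ 0 at y ∈ {4}; g ≡ 0 at y ∈ {2}; common: ∅.
  x = 4: f ≡ 0 at y ∈ {5}; g ≡ 0 at y ∈ {2}; common: ∅.
  x = 5: f ≡ 0 at y ∈ {6}; g ≡ 0 at y ∈ {2}; common: ∅.
  x = 6: f ≡ 0 at y ∈ {7}; g ≡ 0 at y ∈ {2}; common: ∅.
  x = 7: f ≡ 0 at y ∈ {8}; g ≡ 0 at y ∈ {2}; common: ∅.
  x = 8: f ≡ 0 at y ∈ {9}; g ≡ 0 at y ∈ {2}; common: ∅.
  x = 9: f ≡ 0 at y ∈ {10}; g ≡ 0 at y ∈ {2}; common: ∅.
  x = 10: f ≡ 0 at y ∈ {0}; g ≡ 0 at y ∈ {2}; common: ∅.
Collecting: common zeros = {(1, 2)}, so the count is 1.
Comparison with the Bézout bound: 1 ≤ 1 = deg(f)·deg(g), as expected for curves with no common component (the bound is attained).


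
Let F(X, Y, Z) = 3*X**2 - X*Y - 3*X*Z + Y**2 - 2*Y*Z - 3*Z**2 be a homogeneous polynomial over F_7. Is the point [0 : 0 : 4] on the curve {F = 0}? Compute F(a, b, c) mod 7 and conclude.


F(0,0,4) ≡ 1 (mod 7); P is NOT on the curve.

Evaluate F(0, 0, 4) term-by-term (mod 7).
  3*X**2 ↦ 3·0·1·1 = 0
  -X*Y ↦ -1·0·0·1 = 0
  -3*X*Z ↦ -3·0·1·4 = 0
  Y**2 ↦ 1·1·0·1 = 0
  -2*Y*Z ↦ -2·1·0·4 = 0
  -3*Z**2 ↦ -3·1·1·16 = -48
Sum: F(0, 0, 4) = (0) + (0) + (0) + (0) + (0) + (-48) = -48.
Reducing mod 7: -48 ≡ 1 (mod 7).
Since F(a, b, c) ≡ 1 ≠ 0 (mod 7), P does NOT lie on the curve.


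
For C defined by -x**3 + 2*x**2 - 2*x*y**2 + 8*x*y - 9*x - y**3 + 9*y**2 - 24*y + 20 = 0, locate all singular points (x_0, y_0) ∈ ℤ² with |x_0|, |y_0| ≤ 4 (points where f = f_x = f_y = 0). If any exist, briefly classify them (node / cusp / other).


Singular points: {(1, 2)}; classification: node.

Compute partial derivatives:
  f_x = -3*x**2 + 4*x - 2*y**2 + 8*y - 9.
  f_y = -4*x*y + 8*x - 3*y**2 + 18*y - 24.
Scan x_0 ∈ {−4, ..., 4}. For each x_0, f_y(x_0, y) is a polynomial in y; find its integer roots y ∈ {−4, ..., 4}, then test f_x and f at those candidates.
  x = -4: f_y(-4, y) = -3*y**2 + 34*y - 56; vanishes at y ∈ {2}. (-4, 2): f_x = -65 ≠ 0.
  x = -3: f_y(-3, y) = -3*y**2 + 30*y - 48; vanishes at y ∈ {2}. (-3, 2): f_x = -40 ≠ 0.
  x = -2: f_y(-2, y) = -3*y**2 + 26*y - 40; vanishes at y ∈ {2}. (-2, 2): f_x = -21 ≠ 0.
  x = -1: f_y(-1, y) = -3*y**2 + 22*y - 32; vanishes at y ∈ {2}. (-1, 2): f_x = -8 ≠ 0.
  x = 0: f_y(0, y) = -3*y**2 + 18*y - 24; vanishes at y ∈ {2, 4}. (0, 2): f_x = -1 ≠ 0; (0, 4): f_x = -9 ≠ 0.
  x = 1: f_y(1, y) = -3*y**2 + 14*y - 16; vanishes at y ∈ {2}. (1, 2): f_x = 0, f = 0 — SINGULAR.
  x = 2: f_y(2, y) = -3*y**2 + 10*y - 8; vanishes at y ∈ {2}. (2, 2): f_x = -5 ≠ 0.
  x = 3: f_y(3, y) = -3*y**2 + 6*y; vanishes at y ∈ {0, 2}. (3, 0): f_x = -24 ≠ 0; (3, 2): f_x = -16 ≠ 0.
  x = 4: f_y(4, y) = -3*y**2 + 2*y + 8; vanishes at y ∈ {2}. (4, 2): f_x = -33 ≠ 0.
Only singular point on the grid: (1, 2).
Classify: substitute x = 1 + u, y = 2 + v and expand: f = -u**3 - u**2 - 2*u*v**2 - v**3 + v**2.
No constant or linear terms (consistent with a singular point). Quadratic part: -u**2 + v**2. Cubic part: -u**3 - 2*u*v**2 - v**3.
The quadratic part v**2 - u**2 = (v − u)(v + u) splits into two distinct linear factors, so there are two distinct tangent lines y − 2 = ±(x − 1) — this is a node (ordinary double point).
Classification: node.


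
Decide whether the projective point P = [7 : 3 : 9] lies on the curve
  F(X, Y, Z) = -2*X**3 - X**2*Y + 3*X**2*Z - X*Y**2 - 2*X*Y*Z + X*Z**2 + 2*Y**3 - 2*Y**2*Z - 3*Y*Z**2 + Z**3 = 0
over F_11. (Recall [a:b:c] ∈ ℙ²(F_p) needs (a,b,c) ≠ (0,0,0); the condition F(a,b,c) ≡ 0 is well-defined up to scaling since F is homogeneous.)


F(7,3,9) ≡ 2 (mod 11); P is NOT on the curve.

Evaluate F(7, 3, 9) term-by-term (mod 11).
  -2*X**3 ↦ -2·343·1·1 = -686
  -X**2*Y ↦ -1·49·3·1 = -147
  3*X**2*Z ↦ 3·49·1·9 = 1323
  -X*Y**2 ↦ -1·7·9·1 = -63
  -2*X*Y*Z ↦ -2·7·3·9 = -378
  X*Z**2 ↦ 1·7·1·81 = 567
  2*Y**3 ↦ 2·1·27·1 = 54
  -2*Y**2*Z ↦ -2·1·9·9 = -162
  -3*Y*Z**2 ↦ -3·1·3·81 = -729
  Z**3 ↦ 1·1·1·729 = 729
Sum: F(7, 3, 9) = (-686) + (-147) + (1323) + (-63) + (-378) + (567) + (54) + (-162) + (-729) + (729) = 508.
Reducing mod 11: 508 ≡ 2 (mod 11).
Since F(a, b, c) ≡ 2 ≠ 0 (mod 11), P does NOT lie on the curve.


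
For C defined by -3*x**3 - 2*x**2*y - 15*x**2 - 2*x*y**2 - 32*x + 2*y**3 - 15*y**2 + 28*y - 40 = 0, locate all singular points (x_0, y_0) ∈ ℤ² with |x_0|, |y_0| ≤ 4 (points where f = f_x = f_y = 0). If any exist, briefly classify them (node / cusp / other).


Singular points: {(-2, 2)}; classification: node.

Compute partial derivatives:
  f_x = -9*x**2 - 4*x*y - 30*x - 2*y**2 - 32.
  f_y = -2*x**2 - 4*x*y + 6*y**2 - 30*y + 28.
Scan x_0 ∈ {−4, ..., 4}. For each x_0, f_y(x_0, y) is a polynomial in y; find its integer roots y ∈ {−4, ..., 4}, then test f_x and f at those candidates.
  x = -4: f_y(-4, y) = 6*y**2 - 14*y - 4; no integer root y with |y| ≤ 4.
  x = -3: f_y(-3, y) = 6*y**2 - 18*y + 10; no integer root y with |y| ≤ 4.
  x = -2: f_y(-2, y) = 6*y**2 - 22*y + 20; vanishes at y ∈ {2}. (-2, 2): f_x = 0, f = 0 — SINGULAR.
  x = -1: f_y(-1, y) = 6*y**2 - 26*y + 26; no integer root y with |y| ≤ 4.
  x = 0: f_y(0, y) = 6*y**2 - 30*y + 28; no integer root y with |y| ≤ 4.
  x = 1: f_y(1, y) = 6*y**2 - 34*y + 26; no integer root y with |y| ≤ 4.
  x = 2: f_y(2, y) = 6*y**2 - 38*y + 20; no integer root y with |y| ≤ 4.
  x = 3: f_y(3, y) = 6*y**2 - 42*y + 10; no integer root y with |y| ≤ 4.
  x = 4: f_y(4, y) = 6*y**2 - 46*y - 4; no integer root y with |y| ≤ 4.
Only singular point on the grid: (-2, 2).
Classify: substitute x = -2 + u, y = 2 + v and expand: f = -3*u**3 - 2*u**2*v - u**2 - 2*u*v**2 + 2*v**3 + v**2.
No constant or linear terms (consistent with a singular point). Quadratic part: -u**2 + v**2. Cubic part: -3*u**3 - 2*u**2*v - 2*u*v**2 + 2*v**3.
The quadratic part v**2 - u**2 = (v − u)(v + u) splits into two distinct linear factors, so there are two distinct tangent lines y − 2 = ±(x − -2) — this is a node (ordinary double point).
Classification: node.


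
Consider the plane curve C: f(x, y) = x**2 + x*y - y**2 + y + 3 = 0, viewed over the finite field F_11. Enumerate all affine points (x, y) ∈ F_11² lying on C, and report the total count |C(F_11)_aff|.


Affine F_11-points: {(1, 5), (1, 8), (2, 6), (2, 8), (3, 6), (3, 9), (5, 1), (5, 5), (10, 2), (10, 9)}; count = 10.

For each of the 121 pairs (x, y) ∈ F_11², evaluate f(x, y) mod 11. Record the zeros.
  x = 0: [0↦3, 1↦3, 2↦1, 3↦8, 4↦2, 5↦5, 6↦6, 7↦5, 8↦2, 9↦8, 10↦1]  zeros at y ∈ ∅
  x = 1: [0↦4, 1↦5, 2↦4, 3↦1, 4↦7, 5↦0, 6↦2, 7↦2, 8↦0, 9↦7, 10↦1]  zeros at y ∈ {5, 8}
  x = 2: [0↦7, 1↦9, 2↦9, 3↦7, 4↦3, 5↦8, 6↦0, 7↦1, 8↦0, 9↦8, 10↦3]  zeros at y ∈ {6, 8}
  x = 3: [0↦1, 1↦4, 2↦5, 3↦4, 4↦1, 5↦7, 6↦0, 7↦2, 8↦2, 9↦0, 10↦7]  zeros at y ∈ {6, 9}
  x = 4: [0↦8, 1↦1, 2↦3, 3↦3, 4↦1, 5↦8, 6↦2, 7↦5, 8↦6, 9↦5, 10↦2]  zeros at y ∈ ∅
  x = 5: [0↦6, 1↦0, 2↦3, 3↦4, 4↦3, 5↦0, 6↦6, 7↦10, 8↦1, 9↦1, 10↦10]  zeros at y ∈ {1, 5}
  x = 6: [0↦6, 1↦1, 2↦5, 3↦7, 4↦7, 5↦5, 6↦1, 7↦6, 8↦9, 9↦10, 10↦9]  zeros at y ∈ ∅
  x = 7: [0↦8, 1↦4, 2↦9, 3↦1, 4↦2, 5↦1, 6↦9, 7↦4, 8↦8, 9↦10, 10↦10]  zeros at y ∈ ∅
  x = 8: [0↦1, 1↦9, 2↦4, 3↦8, 4↦10, 5↦10, 6↦8, 7↦4, 8↦9, 9↦1, 10↦2]  zeros at y ∈ ∅
  x = 9: [0↦7, 1↦5, 2↦1, 3↦6, 4↦9, 5↦10, 6↦9, 7↦6, 8↦1, 9↦5, 10↦7]  zeros at y ∈ ∅
  x = 10: [0↦4, 1↦3, 2↦0, 3↦6, 4↦10, 5↦1, 6↦1, 7↦10, 8↦6, 9↦0, 10↦3]  zeros at y ∈ {2, 9}
Collecting zeros: affine points = {(1, 5), (1, 8), (2, 6), (2, 8), (3, 6), (3, 9), (5, 1), (5, 5), (10, 2), (10, 9)}.
Total count |C(F_11)_aff| = 10.


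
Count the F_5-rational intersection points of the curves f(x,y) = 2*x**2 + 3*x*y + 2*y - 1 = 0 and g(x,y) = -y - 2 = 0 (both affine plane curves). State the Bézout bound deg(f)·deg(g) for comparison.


Common zeros: {(0, 3), (3, 3)}; count = 2; Bézout bound = 2.

deg(f) = 2, deg(g) = 1, so Bézout bound = 2.
Scan x ∈ F_5. For each x, list the y ∈ F_5 with f(x, y) ≡ 0 and those with g(x, y) ≡ 0 (mod 5); the common zeros in that column are the intersection.
  x = 0: f ≡ 0 at y ∈ {3}; g ≡ 0 at y ∈ {3}; common: {3}.
  x = 1: f ≡ 0 at y ∈ ∅; g ≡ 0 at y ∈ {3}; common: ∅.
  x = 2: f ≡ 0 at y ∈ {1}; g ≡ 0 at y ∈ {3}; common: ∅.
  x = 3: f ≡ 0 at y ∈ {3}; g ≡ 0 at y ∈ {3}; common: {3}.
  x = 4: f ≡ 0 at y ∈ {1}; g ≡ 0 at y ∈ {3}; common: ∅.
Collecting: common zeros = {(0, 3), (3, 3)}, so the count is 2.
Comparison with the Bézout bound: 2 ≤ 2 = deg(f)·deg(g), as expected for curves with no common component (the bound is attained).


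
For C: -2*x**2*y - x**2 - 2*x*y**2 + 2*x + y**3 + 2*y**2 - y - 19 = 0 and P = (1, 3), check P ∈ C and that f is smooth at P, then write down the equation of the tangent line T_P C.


Tangent line at P: -30*x + 24*y - 42 = 0.

Step 1: f(1, 3) = 0, so P lies on C.
Step 2: partial derivatives
  f_x(x, y) = -4*x*y - 2*x - 2*y**2 + 2, f_y(x, y) = -2*x**2 - 4*x*y + 3*y**2 + 4*y - 1.
  f_x(P) = -30, f_y(P) = 24 (gradient nonzero, so P is smooth).
Step 3: tangent line at P: -30·(x − 1) + 24·(y − 3) = 0.
Expanding: -30*x + 24*y - 42 = 0.


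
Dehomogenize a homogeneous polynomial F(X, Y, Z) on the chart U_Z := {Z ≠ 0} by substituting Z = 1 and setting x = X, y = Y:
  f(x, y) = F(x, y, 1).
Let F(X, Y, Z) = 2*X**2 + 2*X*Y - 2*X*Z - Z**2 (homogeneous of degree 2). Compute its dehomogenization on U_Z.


f(x, y) = 2*x**2 + 2*x*y - 2*x - 1

On U_Z we set Z = 1. Each monomial c·X^i·Y^j·Z^k in F becomes c·x^i·y^j·1^k = c·x^i·y^j.
Substituting Z = 1: F(X, Y, 1) = 2*x**2 + 2*x*y - 2*x - 1.
Note: deg(f) ≤ deg(F) = 2; strict inequality happens when F is divisible by Z (lost terms).


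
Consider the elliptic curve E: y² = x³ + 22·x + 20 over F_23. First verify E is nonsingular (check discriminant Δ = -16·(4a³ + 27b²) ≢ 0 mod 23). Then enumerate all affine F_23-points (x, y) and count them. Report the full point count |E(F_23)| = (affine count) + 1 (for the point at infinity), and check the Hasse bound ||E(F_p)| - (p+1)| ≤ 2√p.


Affine points = {(2, 7), (2, 16), (5, 5), (5, 18), (6, 0), (8, 8), (8, 15), (9, 2), (9, 21), (11, 11), (11, 12), (14, 6), (14, 17), (16, 11), (16, 12), (19, 11), (19, 12)}; affine count = 17; |E(F_23)| = 18.

Discriminant check: Δ ∝ 4a³ + 27b² = 4·22³ + 27·20² = 4·10648 + 27·400 ≡ 9 (mod 23). Nonzero ⇒ E is nonsingular.
For each x ∈ F_23, compute rhs = x³ + 22·x + 20 mod 23, then count y ∈ F_23 with y² ≡ rhs.
  x = 0: rhs = 20, matching y values: none (0 points).
  x = 1: rhs = 20, matching y values: none (0 points).
  x = 2: rhs = 3, matching y values: 7, 16 (2 points).
  x = 3: rhs = 21, matching y values: none (0 points).
  x = 4: rhs = 11, matching y values: none (0 points).
  x = 5: rhs = 2, matching y values: 5, 18 (2 points).
  x = 6: rhs = 0, matching y values: 0 (1 points).
  x = 7: rhs = 11, matching y values: none (0 points).
  x = 8: rhs = 18, matching y values: 8, 15 (2 points).
  x = 9: rhs = 4, matching y values: 2, 21 (2 points).
  x = 10: rhs = 21, matching y values: none (0 points).
  x = 11: rhs = 6, matching y values: 11, 12 (2 points).
  x = 12: rhs = 11, matching y values: none (0 points).
  x = 13: rhs = 19, matching y values: none (0 points).
  x = 14: rhs = 13, matching y values: 6, 17 (2 points).
  x = 15: rhs = 22, matching y values: none (0 points).
  x = 16: rhs = 6, matching y values: 11, 12 (2 points).
  x = 17: rhs = 17, matching y values: none (0 points).
  x = 18: rhs = 15, matching y values: none (0 points).
  x = 19: rhs = 6, matching y values: 11, 12 (2 points).
  x = 20: rhs = 19, matching y values: none (0 points).
  x = 21: rhs = 14, matching y values: none (0 points).
  x = 22: rhs = 20, matching y values: none (0 points).
Total affine count: 17.
Full point count |E(F_23)| = 17 + 1 = 18.
Hasse bound: |18 − (23+1)| = |-6| = 6 ≤ 2√23 ≈ 9.5917 ✓.


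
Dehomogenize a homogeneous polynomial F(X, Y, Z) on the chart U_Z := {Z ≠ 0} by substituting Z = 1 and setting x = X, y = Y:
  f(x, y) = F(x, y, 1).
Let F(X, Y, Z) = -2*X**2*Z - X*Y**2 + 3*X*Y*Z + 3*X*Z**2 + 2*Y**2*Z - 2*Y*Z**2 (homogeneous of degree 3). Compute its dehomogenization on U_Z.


f(x, y) = -2*x**2 - x*y**2 + 3*x*y + 3*x + 2*y**2 - 2*y

On U_Z we set Z = 1. Each monomial c·X^i·Y^j·Z^k in F becomes c·x^i·y^j·1^k = c·x^i·y^j.
Substituting Z = 1: F(X, Y, 1) = -2*x**2 - x*y**2 + 3*x*y + 3*x + 2*y**2 - 2*y.
Note: deg(f) ≤ deg(F) = 3; strict inequality happens when F is divisible by Z (lost terms).


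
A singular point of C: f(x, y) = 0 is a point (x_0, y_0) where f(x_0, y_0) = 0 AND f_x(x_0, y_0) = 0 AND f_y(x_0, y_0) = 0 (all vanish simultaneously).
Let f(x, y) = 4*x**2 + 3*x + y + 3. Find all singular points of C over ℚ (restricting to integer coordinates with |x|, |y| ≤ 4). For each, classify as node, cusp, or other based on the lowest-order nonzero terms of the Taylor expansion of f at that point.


No singular points in the scanned grid; C is smooth there.

Compute partial derivatives:
  f_x = 8*x + 3.
  f_y = 1.
f_y = 1 is a nonzero constant, so f_y never vanishes: no point (x, y) can satisfy f = f_x = f_y = 0. In particular no (x, y) ∈ {−4, ..., 4}² is singular; the curve is smooth.


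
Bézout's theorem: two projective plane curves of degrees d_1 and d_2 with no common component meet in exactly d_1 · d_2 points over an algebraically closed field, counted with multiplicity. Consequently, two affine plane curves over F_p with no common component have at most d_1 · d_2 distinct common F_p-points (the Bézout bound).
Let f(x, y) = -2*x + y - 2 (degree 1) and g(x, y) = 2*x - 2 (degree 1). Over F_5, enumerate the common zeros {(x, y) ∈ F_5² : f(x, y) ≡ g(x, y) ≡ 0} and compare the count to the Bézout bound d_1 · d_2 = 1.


Common zeros: {(1, 4)}; count = 1; Bézout bound = 1.

deg(f) = 1, deg(g) = 1, so Bézout bound = 1.
Scan x ∈ F_5. For each x, list the y ∈ F_5 with f(x, y) ≡ 0 and those with g(x, y) ≡ 0 (mod 5); the common zeros in that column are the intersection.
  x = 0: f ≡ 0 at y ∈ {2}; g ≡ 0 at y ∈ ∅; common: ∅.
  x = 1: f ≡ 0 at y ∈ {4}; g ≡ 0 at y ∈ {0, 1, 2, 3, 4}; common: {4}.
  x = 2: f ≡ 0 at y ∈ {1}; g ≡ 0 at y ∈ ∅; common: ∅.
  x = 3: f ≡ 0 at y ∈ {3}; g ≡ 0 at y ∈ ∅; common: ∅.
  x = 4: f ≡ 0 at y ∈ {0}; g ≡ 0 at y ∈ ∅; common: ∅.
Collecting: common zeros = {(1, 4)}, so the count is 1.
Comparison with the Bézout bound: 1 ≤ 1 = deg(f)·deg(g), as expected for curves with no common component (the bound is attained).


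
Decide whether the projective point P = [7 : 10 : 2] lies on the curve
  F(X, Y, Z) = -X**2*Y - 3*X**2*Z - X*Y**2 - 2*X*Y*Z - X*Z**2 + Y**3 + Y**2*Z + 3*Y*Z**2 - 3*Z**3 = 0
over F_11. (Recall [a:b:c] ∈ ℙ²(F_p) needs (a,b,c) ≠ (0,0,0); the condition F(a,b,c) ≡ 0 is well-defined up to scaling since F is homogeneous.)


F(7,10,2) ≡ 10 (mod 11); P is NOT on the curve.

Evaluate F(7, 10, 2) term-by-term (mod 11).
  -X**2*Y ↦ -1·49·10·1 = -490
  -3*X**2*Z ↦ -3·49·1·2 = -294
  -X*Y**2 ↦ -1·7·100·1 = -700
  -2*X*Y*Z ↦ -2·7·10·2 = -280
  -X*Z**2 ↦ -1·7·1·4 = -28
  Y**3 ↦ 1·1·1000·1 = 1000
  Y**2*Z ↦ 1·1·100·2 = 200
  3*Y*Z**2 ↦ 3·1·10·4 = 120
  -3*Z**3 ↦ -3·1·1·8 = -24
Sum: F(7, 10, 2) = (-490) + (-294) + (-700) + (-280) + (-28) + (1000) + (200) + (120) + (-24) = -496.
Reducing mod 11: -496 ≡ 10 (mod 11).
Since F(a, b, c) ≡ 10 ≠ 0 (mod 11), P does NOT lie on the curve.


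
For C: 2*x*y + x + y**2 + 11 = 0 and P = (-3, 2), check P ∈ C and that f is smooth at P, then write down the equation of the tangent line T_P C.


Tangent line at P: 5*x - 2*y + 19 = 0.

Step 1: f(-3, 2) = 0, so P lies on C.
Step 2: partial derivatives
  f_x(x, y) = 2*y + 1, f_y(x, y) = 2*x + 2*y.
  f_x(P) = 5, f_y(P) = -2 (gradient nonzero, so P is smooth).
Step 3: tangent line at P: 5·(x − -3) + -2·(y − 2) = 0.
Expanding: 5*x - 2*y + 19 = 0.


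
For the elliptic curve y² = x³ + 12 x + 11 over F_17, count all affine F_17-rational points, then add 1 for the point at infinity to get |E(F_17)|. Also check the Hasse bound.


Affine points = {(2, 3), (2, 14), (4, 2), (4, 15), (5, 3), (5, 14), (7, 8), (7, 9), (9, 7), (9, 10), (10, 3), (10, 14), (12, 8), (12, 9), (13, 1), (13, 16), (14, 4), (14, 13), (15, 8), (15, 9), (16, 7), (16, 10)}; affine count = 22; |E(F_17)| = 23.

Discriminant check: Δ ∝ 4a³ + 27b² = 4·12³ + 27·11² = 4·1728 + 27·121 ≡ 13 (mod 17). Nonzero ⇒ E is nonsingular.
For each x ∈ F_17, compute rhs = x³ + 12·x + 11 mod 17, then count y ∈ F_17 with y² ≡ rhs.
  x = 0: rhs = 11, matching y values: none (0 points).
  x = 1: rhs = 7, matching y values: none (0 points).
  x = 2: rhs = 9, matching y values: 3, 14 (2 points).
  x = 3: rhs = 6, matching y values: none (0 points).
  x = 4: rhs = 4, matching y values: 2, 15 (2 points).
  x = 5: rhs = 9, matching y values: 3, 14 (2 points).
  x = 6: rhs = 10, matching y values: none (0 points).
  x = 7: rhs = 13, matching y values: 8, 9 (2 points).
  x = 8: rhs = 7, matching y values: none (0 points).
  x = 9: rhs = 15, matching y values: 7, 10 (2 points).
  x = 10: rhs = 9, matching y values: 3, 14 (2 points).
  x = 11: rhs = 12, matching y values: none (0 points).
  x = 12: rhs = 13, matching y values: 8, 9 (2 points).
  x = 13: rhs = 1, matching y values: 1, 16 (2 points).
  x = 14: rhs = 16, matching y values: 4, 13 (2 points).
  x = 15: rhs = 13, matching y values: 8, 9 (2 points).
  x = 16: rhs = 15, matching y values: 7, 10 (2 points).
Total affine count: 22.
Full point count |E(F_17)| = 22 + 1 = 23.
Hasse bound: |23 − (17+1)| = |5| = 5 ≤ 2√17 ≈ 8.2462 ✓.


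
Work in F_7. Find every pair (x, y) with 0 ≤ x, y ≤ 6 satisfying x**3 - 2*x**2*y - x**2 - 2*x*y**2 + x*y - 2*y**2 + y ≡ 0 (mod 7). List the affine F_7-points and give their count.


Affine F_7-points: {(0, 0), (0, 4), (1, 0), (2, 1), (2, 4), (3, 2), (3, 5), (5, 3), (5, 5), (6, 6)}; count = 10.

For each of the 49 pairs (x, y) ∈ F_7², evaluate f(x, y) mod 7. Record the zeros.
  x = 0: [0↦0, 1↦6, 2↦1, 3↦6, 4↦0, 5↦4, 6↦4]  zeros at y ∈ {0, 4}
  x = 1: [0↦0, 1↦3, 2↦5, 3↦6, 4↦6, 5↦5, 6↦3]  zeros at y ∈ {0}
  x = 2: [0↦4, 1↦0, 2↦5, 3↦5, 4↦0, 5↦4, 6↦3]  zeros at y ∈ {1, 4}
  x = 3: [0↦4, 1↦3, 2↦0, 3↦2, 4↦2, 5↦0, 6↦3]  zeros at y ∈ {2, 5}
  x = 4: [0↦6, 1↦4, 2↦3, 3↦3, 4↦4, 5↦6, 6↦2]  zeros at y ∈ ∅
  x = 5: [0↦2, 1↦2, 2↦6, 3↦0, 4↦5, 5↦0, 6↦6]  zeros at y ∈ {3, 5}
  x = 6: [0↦5, 1↦3, 2↦1, 3↦6, 4↦4, 5↦2, 6↦0]  zeros at y ∈ {6}
Collecting zeros: affine points = {(0, 0), (0, 4), (1, 0), (2, 1), (2, 4), (3, 2), (3, 5), (5, 3), (5, 5), (6, 6)}.
Total count |C(F_7)_aff| = 10.


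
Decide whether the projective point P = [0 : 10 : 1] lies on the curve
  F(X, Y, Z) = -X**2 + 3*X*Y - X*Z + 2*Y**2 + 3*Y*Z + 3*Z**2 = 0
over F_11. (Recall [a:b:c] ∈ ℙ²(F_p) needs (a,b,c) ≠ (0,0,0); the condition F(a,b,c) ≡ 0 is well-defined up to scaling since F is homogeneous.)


F(0,10,1) ≡ 2 (mod 11); P is NOT on the curve.

Evaluate F(0, 10, 1) term-by-term (mod 11).
  -X**2 ↦ -1·0·1·1 = 0
  3*X*Y ↦ 3·0·10·1 = 0
  -X*Z ↦ -1·0·1·1 = 0
  2*Y**2 ↦ 2·1·100·1 = 200
  3*Y*Z ↦ 3·1·10·1 = 30
  3*Z**2 ↦ 3·1·1·1 = 3
Sum: F(0, 10, 1) = (0) + (0) + (0) + (200) + (30) + (3) = 233.
Reducing mod 11: 233 ≡ 2 (mod 11).
Since F(a, b, c) ≡ 2 ≠ 0 (mod 11), P does NOT lie on the curve.


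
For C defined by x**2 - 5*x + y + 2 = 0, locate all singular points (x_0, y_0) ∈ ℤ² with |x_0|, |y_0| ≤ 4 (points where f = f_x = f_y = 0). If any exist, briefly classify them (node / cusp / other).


No singular points in the scanned grid; C is smooth there.

Compute partial derivatives:
  f_x = 2*x - 5.
  f_y = 1.
f_y = 1 is a nonzero constant, so f_y never vanishes: no point (x, y) can satisfy f = f_x = f_y = 0. In particular no (x, y) ∈ {−4, ..., 4}² is singular; the curve is smooth.


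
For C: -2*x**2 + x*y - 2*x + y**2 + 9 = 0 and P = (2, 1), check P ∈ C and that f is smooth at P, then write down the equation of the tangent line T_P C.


Tangent line at P: -9*x + 4*y + 14 = 0.

Step 1: f(2, 1) = 0, so P lies on C.
Step 2: partial derivatives
  f_x(x, y) = -4*x + y - 2, f_y(x, y) = x + 2*y.
  f_x(P) = -9, f_y(P) = 4 (gradient nonzero, so P is smooth).
Step 3: tangent line at P: -9·(x − 2) + 4·(y − 1) = 0.
Expanding: -9*x + 4*y + 14 = 0.
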